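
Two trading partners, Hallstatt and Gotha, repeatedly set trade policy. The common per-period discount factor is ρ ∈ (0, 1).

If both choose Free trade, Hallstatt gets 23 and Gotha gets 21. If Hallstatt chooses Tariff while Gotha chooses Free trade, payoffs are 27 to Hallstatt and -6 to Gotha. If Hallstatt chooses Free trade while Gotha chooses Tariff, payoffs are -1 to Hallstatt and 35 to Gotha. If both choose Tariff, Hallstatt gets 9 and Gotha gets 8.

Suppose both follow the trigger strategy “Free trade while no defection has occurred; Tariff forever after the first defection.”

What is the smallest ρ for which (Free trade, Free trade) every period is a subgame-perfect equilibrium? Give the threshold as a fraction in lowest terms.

14/27

For Hallstatt: deviation gain 27−23 = 4, per-period punishment loss 23−9 = 14. IC gives ρ ≥ 4/18 = 2/9.
For Gotha: gain 14, loss 13 per period, so ρ ≥ 14/27.
The tighter constraint is Gotha's, so cooperation needs ρ ≥ 14/27.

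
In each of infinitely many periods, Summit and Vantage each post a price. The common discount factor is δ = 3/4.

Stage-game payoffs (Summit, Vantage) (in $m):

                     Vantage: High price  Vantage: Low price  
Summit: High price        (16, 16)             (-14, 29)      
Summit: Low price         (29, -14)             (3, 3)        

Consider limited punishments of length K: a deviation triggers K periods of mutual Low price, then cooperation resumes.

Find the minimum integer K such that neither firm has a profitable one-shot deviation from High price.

No profitable deviation requires (16−3)(δ+…+δ^K) ≥ 29−16, i.e. δ+…+δ^K ≥ 1 ≈ 1.0000.
With δ = 3/4, the partial sums are K=1: 0.7500, K=2: 1.3125.
K = 2 is the first length at which the sum reaches 1.0000.

2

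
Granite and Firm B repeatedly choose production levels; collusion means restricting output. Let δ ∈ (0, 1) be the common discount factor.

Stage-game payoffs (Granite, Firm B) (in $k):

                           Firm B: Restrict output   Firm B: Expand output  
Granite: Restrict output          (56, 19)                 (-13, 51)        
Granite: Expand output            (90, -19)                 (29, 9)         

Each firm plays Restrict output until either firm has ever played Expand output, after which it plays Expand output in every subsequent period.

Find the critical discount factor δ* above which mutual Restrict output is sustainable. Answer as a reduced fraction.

16/21

Granite's threshold: (90−56)/(90−29) = 34/61.
Firm B's threshold: (51−19)/(51−9) = 16/21.
34/61 < 16/21, so Firm B binds and δ* = 16/21.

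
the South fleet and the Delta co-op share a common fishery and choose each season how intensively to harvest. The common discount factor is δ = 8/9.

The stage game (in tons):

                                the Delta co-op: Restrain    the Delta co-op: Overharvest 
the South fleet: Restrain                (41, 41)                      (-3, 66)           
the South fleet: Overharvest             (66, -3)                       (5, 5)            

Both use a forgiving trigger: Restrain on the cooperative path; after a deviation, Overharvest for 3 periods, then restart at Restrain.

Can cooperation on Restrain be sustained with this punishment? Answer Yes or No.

Yes

IC: δ+…+δ^3 ≥ (66−41)/(41−5) = 25/36.
At δ = 8/9: partial sum = 2.3813 ≥ 0.6944. Cooperation sustainable.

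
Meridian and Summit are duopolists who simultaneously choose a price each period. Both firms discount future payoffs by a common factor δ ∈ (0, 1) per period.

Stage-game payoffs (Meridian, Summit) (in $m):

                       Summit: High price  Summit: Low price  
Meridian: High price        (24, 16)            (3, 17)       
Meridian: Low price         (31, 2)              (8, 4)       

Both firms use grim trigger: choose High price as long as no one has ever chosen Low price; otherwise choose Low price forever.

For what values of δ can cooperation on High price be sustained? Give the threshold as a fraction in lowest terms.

7/23

Meridian: cooperation gives 24 each period; deviation gives 31 once then 8 forever.
  24/(1−δ) ≥ 31 + 8δ/(1−δ) ⇒ δ ≥ 7/23.
Summit: cooperation gives 16 each period; deviation gives 17 once then 4 forever.
  δ ≥ 1/13.
Both must hold, so the binding constraint is Meridian's: δ ≥ 7/23.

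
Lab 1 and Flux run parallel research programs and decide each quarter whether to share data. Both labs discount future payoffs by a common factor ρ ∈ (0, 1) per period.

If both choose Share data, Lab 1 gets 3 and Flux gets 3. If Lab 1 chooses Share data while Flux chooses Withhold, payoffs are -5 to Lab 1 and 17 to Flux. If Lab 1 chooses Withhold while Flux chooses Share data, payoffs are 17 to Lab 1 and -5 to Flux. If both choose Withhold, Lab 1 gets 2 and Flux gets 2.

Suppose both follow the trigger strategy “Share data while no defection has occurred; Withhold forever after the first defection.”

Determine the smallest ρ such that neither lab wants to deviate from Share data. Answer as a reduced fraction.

Under grim trigger the critical discount factor is (T−C)/(T−P) with T = 17, C = 3, P = 2.
ρ* = (17−3)/(17−2) = 14/15.

14/15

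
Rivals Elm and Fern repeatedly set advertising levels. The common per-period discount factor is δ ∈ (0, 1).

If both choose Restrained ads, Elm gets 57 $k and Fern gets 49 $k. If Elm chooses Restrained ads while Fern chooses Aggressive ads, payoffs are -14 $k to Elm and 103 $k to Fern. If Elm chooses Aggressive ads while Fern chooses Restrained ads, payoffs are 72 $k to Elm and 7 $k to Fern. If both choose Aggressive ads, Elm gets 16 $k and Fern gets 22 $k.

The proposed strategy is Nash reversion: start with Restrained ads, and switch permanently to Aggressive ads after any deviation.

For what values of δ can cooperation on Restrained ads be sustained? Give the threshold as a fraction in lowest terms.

For Elm: deviation gain 72−57 = 15, per-period punishment loss 57−16 = 41. IC gives δ ≥ 15/56.
For Fern: gain 54, loss 27 per period, so δ ≥ 54/81 = 2/3.
The tighter constraint is Fern's, so cooperation needs δ ≥ 2/3.

2/3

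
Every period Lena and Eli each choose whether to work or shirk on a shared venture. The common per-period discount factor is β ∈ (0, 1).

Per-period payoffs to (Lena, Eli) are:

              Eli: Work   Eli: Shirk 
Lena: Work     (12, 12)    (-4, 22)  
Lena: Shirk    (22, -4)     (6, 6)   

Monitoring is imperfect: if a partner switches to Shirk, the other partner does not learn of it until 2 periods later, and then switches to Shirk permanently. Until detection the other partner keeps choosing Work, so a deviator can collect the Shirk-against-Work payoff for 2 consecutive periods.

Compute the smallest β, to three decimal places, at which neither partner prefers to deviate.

0.791

The best deviation is to choose Shirk for all 2 undetected periods, earning 22 each, then 6 forever once detected.
Deviation value: 22(1−β^2)/(1−β) + 6β^2/(1−β); cooperation value: 12/(1−β).
IC: 12 ≥ 22(1−β^2) + 6β^2 = 22 − 16β^2.
So β^2 ≥ 10/16 = 5/8, giving β ≥ (5/8)^(1/2) ≈ 0.791.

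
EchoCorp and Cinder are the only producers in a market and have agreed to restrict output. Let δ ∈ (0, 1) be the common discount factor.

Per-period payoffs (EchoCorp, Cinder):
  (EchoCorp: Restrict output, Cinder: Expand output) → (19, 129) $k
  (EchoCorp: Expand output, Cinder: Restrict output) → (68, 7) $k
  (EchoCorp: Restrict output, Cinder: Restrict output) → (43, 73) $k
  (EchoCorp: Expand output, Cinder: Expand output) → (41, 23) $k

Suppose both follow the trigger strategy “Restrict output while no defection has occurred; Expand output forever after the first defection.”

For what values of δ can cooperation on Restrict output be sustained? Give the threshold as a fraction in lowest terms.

EchoCorp: cooperation gives 43 each period; deviation gives 68 once then 41 forever.
  43/(1−δ) ≥ 68 + 41δ/(1−δ) ⇒ δ ≥ 25/27.
Cinder: cooperation gives 73 each period; deviation gives 129 once then 23 forever.
  δ ≥ 56/106 = 28/53.
Both must hold, so the binding constraint is EchoCorp's: δ ≥ 25/27.

25/27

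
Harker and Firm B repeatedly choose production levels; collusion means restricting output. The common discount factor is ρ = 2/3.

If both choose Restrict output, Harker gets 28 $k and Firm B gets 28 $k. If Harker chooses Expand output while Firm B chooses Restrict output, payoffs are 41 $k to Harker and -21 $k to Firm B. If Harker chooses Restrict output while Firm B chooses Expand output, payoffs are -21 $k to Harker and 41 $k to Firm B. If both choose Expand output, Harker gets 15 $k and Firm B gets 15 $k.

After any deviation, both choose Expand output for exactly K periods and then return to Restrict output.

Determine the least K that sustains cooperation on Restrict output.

2

IC: ρ(1−ρ^K)/(1−ρ) ≥ (41−28)/(28−15) = 1.
With ρ = 2/3: need 1 − ρ^K ≥ 1·(1−2/3)/(2/3), i.e. ρ^K ≤ 0.5000.
Since (2/3)^1 = 0.6667 and (2/3)^2 = 0.4444, the smallest such K is 2.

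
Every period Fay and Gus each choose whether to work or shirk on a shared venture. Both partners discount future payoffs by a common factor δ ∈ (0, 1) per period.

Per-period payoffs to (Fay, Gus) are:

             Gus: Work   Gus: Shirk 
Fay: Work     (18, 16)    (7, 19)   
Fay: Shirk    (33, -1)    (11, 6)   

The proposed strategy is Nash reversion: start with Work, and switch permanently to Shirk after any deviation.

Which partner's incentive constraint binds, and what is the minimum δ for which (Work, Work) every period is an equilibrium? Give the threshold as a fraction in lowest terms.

Fay: cooperation gives 18 each period; deviation gives 33 once then 11 forever.
  18/(1−δ) ≥ 33 + 11δ/(1−δ) ⇒ δ ≥ 15/22.
Gus: cooperation gives 16 each period; deviation gives 19 once then 6 forever.
  δ ≥ 3/13.
Both must hold, so the binding constraint is Fay's: δ ≥ 15/22.

Fay; δ ≥ 15/22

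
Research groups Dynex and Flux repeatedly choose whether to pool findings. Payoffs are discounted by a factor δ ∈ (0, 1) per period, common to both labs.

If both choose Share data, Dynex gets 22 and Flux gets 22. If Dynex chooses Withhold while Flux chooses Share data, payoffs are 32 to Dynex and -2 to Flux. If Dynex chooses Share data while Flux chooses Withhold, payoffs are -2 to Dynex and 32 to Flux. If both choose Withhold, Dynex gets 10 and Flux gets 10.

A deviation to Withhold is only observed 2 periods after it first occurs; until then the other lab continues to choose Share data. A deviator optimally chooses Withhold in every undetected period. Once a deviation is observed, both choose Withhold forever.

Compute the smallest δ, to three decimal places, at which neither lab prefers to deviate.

A deviator earns 32 for 2 periods, then 10 forever; cooperating earns 22 forever. Multiplying the IC by (1−δ):
22 ≥ 32(1−δ^2) + 10δ^2, so 22·δ^2 ≥ 10 and δ^2 ≥ 5/11.
δ ≥ (5/11)^(1/2) ≈ 0.674.

0.674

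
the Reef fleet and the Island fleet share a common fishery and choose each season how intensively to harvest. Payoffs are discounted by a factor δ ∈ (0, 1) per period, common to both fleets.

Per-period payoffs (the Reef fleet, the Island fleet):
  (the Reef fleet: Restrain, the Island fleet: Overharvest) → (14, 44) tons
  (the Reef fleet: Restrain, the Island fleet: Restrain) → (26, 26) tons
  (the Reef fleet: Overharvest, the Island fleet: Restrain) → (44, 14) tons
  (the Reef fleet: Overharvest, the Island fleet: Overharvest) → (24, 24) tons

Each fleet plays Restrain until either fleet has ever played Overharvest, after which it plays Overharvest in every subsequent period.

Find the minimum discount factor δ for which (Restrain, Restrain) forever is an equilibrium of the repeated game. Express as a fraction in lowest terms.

9/10

One-period gain from deviating is 44 − 26 = 18. The loss is 26 − 24 = 2 in every subsequent period, with present value 2·δ/(1−δ).
Deviation is unprofitable when 2·δ/(1−δ) ≥ 18, i.e. δ/(1−δ) ≥ 9.
Equivalently δ ≥ 18/(18+2) = 9/10.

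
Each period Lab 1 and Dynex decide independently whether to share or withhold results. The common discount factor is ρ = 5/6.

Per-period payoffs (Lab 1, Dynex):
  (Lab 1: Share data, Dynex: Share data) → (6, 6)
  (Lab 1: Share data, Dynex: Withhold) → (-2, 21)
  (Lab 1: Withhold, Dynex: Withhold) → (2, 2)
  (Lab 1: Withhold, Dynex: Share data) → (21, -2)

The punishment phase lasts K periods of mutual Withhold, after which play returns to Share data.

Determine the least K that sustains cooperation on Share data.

IC: ρ(1−ρ^K)/(1−ρ) ≥ (21−6)/(6−2) = 15/4.
With ρ = 5/6: need 1 − ρ^K ≥ 15/4·(1−5/6)/(5/6), i.e. ρ^K ≤ 0.2500.
Since (5/6)^7 = 0.2791 and (5/6)^8 = 0.2326, the smallest such K is 8.

8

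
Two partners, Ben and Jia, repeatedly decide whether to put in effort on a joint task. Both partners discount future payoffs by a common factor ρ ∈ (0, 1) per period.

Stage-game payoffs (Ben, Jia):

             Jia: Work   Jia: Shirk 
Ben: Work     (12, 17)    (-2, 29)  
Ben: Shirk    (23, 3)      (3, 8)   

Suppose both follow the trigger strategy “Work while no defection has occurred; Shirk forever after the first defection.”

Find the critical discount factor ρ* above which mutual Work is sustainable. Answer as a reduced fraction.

4/7

Ben: cooperation gives 12 each period; deviation gives 23 once then 3 forever.
  12/(1−ρ) ≥ 23 + 3ρ/(1−ρ) ⇒ ρ ≥ 11/20.
Jia: cooperation gives 17 each period; deviation gives 29 once then 8 forever.
  ρ ≥ 12/21 = 4/7.
Both must hold, so the binding constraint is Jia's: ρ ≥ 4/7.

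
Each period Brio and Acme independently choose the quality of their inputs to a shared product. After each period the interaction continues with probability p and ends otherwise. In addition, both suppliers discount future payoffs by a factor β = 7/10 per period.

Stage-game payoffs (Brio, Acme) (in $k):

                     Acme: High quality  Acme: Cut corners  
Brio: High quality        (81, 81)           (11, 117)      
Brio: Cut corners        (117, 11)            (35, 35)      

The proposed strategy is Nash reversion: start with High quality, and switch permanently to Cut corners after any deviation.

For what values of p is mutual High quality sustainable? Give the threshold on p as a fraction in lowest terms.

With continuation probability p and discount β, the effective per-period discount factor is βp.
Grim-trigger IC: βp ≥ (117−81)/(117−35) = 18/41.
So p ≥ (18/41)/(7/10) = 180/287.

180/287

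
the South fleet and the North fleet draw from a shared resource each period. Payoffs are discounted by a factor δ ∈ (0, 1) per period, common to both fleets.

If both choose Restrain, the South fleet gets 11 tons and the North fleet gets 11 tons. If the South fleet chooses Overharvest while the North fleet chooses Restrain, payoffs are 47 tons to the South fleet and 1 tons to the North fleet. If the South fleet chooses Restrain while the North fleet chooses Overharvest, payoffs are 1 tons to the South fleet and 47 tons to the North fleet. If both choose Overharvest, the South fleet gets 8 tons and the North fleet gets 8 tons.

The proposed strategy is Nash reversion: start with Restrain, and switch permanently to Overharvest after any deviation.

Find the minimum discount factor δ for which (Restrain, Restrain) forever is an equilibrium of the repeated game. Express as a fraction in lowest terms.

Cooperation forever yields 11 each period: 11/(1−δ).
Deviating yields 47 once, then 8 forever: 47 + 8δ/(1−δ).
No profitable deviation requires 11/(1−δ) ≥ 47 + 8δ/(1−δ).
Multiplying by (1−δ): 11 ≥ 47(1−δ) + 8δ = 47 − 39δ.
So 39δ ≥ 36, i.e. δ ≥ 36/39 = 12/13.

12/13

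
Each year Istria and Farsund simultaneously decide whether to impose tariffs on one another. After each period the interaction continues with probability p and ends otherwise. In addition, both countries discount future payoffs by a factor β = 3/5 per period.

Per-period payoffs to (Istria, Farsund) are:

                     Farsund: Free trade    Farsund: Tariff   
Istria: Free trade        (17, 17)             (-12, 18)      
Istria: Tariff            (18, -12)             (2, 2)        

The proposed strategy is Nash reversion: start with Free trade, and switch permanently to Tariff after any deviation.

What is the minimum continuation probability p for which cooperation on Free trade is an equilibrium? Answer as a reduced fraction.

5/48

Expected continuation weight on next period's payoff is β·p = 3/5·p, which plays the role of the discount factor.
Cooperation requires 3/5·p ≥ (18−17)/(18−2) = 1/16, hence p ≥ 5/48.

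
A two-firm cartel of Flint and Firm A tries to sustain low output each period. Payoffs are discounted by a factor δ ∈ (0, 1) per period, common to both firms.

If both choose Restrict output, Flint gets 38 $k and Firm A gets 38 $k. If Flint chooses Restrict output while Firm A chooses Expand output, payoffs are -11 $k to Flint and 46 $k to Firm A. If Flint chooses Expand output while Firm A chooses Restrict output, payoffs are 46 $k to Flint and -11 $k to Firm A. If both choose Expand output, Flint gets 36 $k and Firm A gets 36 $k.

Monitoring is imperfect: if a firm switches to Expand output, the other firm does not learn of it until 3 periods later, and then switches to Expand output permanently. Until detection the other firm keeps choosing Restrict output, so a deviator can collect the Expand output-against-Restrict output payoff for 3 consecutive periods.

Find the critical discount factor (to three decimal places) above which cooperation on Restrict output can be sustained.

0.928

The best deviation is to choose Expand output for all 3 undetected periods, earning 46 each, then 36 forever once detected.
Deviation value: 46(1−δ^3)/(1−δ) + 36δ^3/(1−δ); cooperation value: 38/(1−δ).
IC: 38 ≥ 46(1−δ^3) + 36δ^3 = 46 − 10δ^3.
So δ^3 ≥ 8/10 = 4/5, giving δ ≥ (4/5)^(1/3) ≈ 0.928.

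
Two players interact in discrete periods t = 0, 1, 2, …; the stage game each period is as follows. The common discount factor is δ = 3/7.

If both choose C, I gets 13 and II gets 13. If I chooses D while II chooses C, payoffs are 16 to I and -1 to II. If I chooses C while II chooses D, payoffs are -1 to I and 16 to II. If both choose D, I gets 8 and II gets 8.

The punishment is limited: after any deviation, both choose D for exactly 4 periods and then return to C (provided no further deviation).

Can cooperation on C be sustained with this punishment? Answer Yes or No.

IC: δ+…+δ^4 ≥ (16−13)/(13−8) = 3/5.
At δ = 3/7: partial sum = 0.7247 ≥ 0.6000. Cooperation sustainable.

Yes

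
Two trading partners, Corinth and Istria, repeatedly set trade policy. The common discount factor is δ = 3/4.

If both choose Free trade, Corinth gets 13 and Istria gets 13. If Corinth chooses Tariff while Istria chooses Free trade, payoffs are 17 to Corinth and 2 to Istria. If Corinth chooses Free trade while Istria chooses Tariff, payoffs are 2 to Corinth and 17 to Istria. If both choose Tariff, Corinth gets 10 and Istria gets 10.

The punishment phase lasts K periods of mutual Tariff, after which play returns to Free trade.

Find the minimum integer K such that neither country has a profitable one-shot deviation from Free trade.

Need Σ_{k=1}^{K} δ^k ≥ (17−13)/(13−10) = 1.3333 at δ = 3/4.
At K = 2 the sum is 1.3125 < 1.3333; at K = 3 it is 1.7344 ≥ 1.3333.
So the minimum punishment length is K = 3.

3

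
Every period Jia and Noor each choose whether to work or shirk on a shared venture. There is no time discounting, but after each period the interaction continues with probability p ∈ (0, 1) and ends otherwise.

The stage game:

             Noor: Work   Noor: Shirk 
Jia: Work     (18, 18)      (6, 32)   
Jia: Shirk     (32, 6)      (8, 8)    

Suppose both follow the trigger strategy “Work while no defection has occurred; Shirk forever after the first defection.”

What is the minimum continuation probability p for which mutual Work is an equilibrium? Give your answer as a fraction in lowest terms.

Expected cooperation value is 18 + p·18 + p²·18 + … = 18/(1−p); deviation gives 32 + p·8/(1−p).
18 ≥ 32(1−p) + 8p ⇒ 24p ≥ 14 ⇒ p ≥ 14/24 = 7/12.

7/12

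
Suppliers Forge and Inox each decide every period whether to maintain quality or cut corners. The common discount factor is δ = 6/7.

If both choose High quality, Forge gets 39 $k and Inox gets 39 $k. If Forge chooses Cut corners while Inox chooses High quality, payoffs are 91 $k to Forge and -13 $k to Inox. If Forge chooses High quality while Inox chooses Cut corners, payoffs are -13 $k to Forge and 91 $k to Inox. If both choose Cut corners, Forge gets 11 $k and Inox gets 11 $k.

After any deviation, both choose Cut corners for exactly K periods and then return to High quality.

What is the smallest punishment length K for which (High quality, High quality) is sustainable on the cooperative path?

3

IC: δ(1−δ^K)/(1−δ) ≥ (91−39)/(39−11) = 13/7.
With δ = 6/7: need 1 − δ^K ≥ 13/7·(1−6/7)/(6/7), i.e. δ^K ≤ 0.6905.
Since (6/7)^2 = 0.7347 and (6/7)^3 = 0.6297, the smallest such K is 3.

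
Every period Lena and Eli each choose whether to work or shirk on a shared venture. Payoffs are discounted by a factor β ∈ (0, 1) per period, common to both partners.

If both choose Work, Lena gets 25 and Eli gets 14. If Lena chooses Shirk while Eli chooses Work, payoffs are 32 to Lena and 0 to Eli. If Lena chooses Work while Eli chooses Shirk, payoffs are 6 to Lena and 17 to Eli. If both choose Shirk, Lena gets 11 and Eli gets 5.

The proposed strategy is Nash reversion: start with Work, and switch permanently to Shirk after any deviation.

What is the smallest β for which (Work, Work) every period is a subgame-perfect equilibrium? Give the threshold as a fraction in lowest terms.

1/3

For Lena: deviation gain 32−25 = 7, per-period punishment loss 25−11 = 14. IC gives β ≥ 7/21 = 1/3.
For Eli: gain 3, loss 9 per period, so β ≥ 3/12 = 1/4.
The tighter constraint is Lena's, so cooperation needs β ≥ 1/3.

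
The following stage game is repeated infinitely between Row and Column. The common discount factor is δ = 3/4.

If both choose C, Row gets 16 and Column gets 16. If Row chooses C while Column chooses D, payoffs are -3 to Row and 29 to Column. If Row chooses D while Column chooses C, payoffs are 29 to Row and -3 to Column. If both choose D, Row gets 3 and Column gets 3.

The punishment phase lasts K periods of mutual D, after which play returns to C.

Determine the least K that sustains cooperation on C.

No profitable deviation requires (16−3)(δ+…+δ^K) ≥ 29−16, i.e. δ+…+δ^K ≥ 1 ≈ 1.0000.
With δ = 3/4, the partial sums are K=1: 0.7500, K=2: 1.3125.
K = 2 is the first length at which the sum reaches 1.0000.

2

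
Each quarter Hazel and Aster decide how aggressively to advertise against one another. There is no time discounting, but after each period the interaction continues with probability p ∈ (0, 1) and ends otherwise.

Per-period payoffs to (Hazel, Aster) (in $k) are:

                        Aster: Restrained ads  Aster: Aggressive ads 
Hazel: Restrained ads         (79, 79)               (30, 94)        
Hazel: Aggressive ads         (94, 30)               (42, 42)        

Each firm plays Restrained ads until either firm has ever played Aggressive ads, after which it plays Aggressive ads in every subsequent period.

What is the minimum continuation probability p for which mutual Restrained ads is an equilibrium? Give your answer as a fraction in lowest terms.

Expected cooperation value is 79 + p·79 + p²·79 + … = 79/(1−p); deviation gives 94 + p·42/(1−p).
79 ≥ 94(1−p) + 42p ⇒ 52p ≥ 15 ⇒ p ≥ 15/52.

15/52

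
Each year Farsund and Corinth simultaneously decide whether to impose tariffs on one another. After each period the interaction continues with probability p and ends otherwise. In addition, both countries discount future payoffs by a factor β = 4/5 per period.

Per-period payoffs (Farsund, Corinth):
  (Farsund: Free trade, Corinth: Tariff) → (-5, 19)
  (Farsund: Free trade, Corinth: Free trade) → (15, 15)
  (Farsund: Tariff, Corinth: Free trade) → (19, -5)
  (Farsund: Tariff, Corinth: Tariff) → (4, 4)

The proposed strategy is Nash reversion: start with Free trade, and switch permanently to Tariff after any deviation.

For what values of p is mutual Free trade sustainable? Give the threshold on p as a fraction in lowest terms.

Expected continuation weight on next period's payoff is β·p = 4/5·p, which plays the role of the discount factor.
Cooperation requires 4/5·p ≥ (19−15)/(19−4) = 4/15, hence p ≥ 1/3.

1/3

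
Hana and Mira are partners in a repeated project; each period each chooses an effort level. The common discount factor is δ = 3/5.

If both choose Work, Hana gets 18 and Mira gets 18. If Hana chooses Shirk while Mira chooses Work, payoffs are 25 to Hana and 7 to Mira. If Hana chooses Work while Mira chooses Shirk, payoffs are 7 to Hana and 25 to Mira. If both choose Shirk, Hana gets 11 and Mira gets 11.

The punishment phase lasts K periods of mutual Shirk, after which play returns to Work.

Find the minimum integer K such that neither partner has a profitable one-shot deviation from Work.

3

No profitable deviation requires (18−11)(δ+…+δ^K) ≥ 25−18, i.e. δ+…+δ^K ≥ 1 ≈ 1.0000.
With δ = 3/5, the partial sums are K=1: 0.6000, K=2: 0.9600, K=3: 1.1760.
K = 3 is the first length at which the sum reaches 1.0000.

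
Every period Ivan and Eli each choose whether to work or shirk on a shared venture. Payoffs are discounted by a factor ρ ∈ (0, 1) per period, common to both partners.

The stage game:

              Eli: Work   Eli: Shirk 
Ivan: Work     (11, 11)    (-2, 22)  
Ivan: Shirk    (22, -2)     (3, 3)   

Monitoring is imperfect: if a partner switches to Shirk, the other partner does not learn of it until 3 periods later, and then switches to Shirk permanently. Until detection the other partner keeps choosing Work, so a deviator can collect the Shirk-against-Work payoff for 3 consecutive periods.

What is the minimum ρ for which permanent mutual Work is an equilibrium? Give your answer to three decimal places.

0.833

Deviating for the 3 undetected periods gains 22−11 = 11 per period over cooperation, then loses 11−3 = 8 per period forever once punishment starts.
Gain: 11(1 + ρ + … + ρ^2); loss: 8·ρ^3/(1−ρ).
No profitable deviation ⇔ 11(1−ρ^3) ≤ 8·ρ^3, i.e. ρ^3 ≥ 11/(11+8) = 11/19.
Hence ρ ≥ (11/19)^(1/3) ≈ 0.833.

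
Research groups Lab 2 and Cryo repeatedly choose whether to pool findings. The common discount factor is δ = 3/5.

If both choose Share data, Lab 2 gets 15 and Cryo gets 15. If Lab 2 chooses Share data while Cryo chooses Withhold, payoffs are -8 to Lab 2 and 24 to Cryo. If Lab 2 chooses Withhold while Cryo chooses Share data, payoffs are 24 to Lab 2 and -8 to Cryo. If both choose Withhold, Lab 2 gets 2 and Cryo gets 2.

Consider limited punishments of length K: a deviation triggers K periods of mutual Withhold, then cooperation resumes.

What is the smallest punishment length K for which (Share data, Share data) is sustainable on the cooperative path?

IC: δ(1−δ^K)/(1−δ) ≥ (24−15)/(15−2) = 9/13.
With δ = 3/5: need 1 − δ^K ≥ 9/13·(1−3/5)/(3/5), i.e. δ^K ≤ 0.5385.
Since (3/5)^1 = 0.6000 and (3/5)^2 = 0.3600, the smallest such K is 2.

2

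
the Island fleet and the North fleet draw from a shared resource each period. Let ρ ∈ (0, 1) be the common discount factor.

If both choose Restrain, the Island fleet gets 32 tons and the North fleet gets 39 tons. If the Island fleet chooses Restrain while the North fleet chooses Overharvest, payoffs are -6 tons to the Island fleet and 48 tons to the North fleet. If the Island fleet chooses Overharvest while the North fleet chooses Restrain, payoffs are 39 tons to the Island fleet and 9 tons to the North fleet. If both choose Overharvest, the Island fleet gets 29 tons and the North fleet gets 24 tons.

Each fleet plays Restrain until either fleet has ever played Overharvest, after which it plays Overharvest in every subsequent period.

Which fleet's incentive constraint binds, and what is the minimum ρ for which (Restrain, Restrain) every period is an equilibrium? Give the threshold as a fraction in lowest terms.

the Island fleet; ρ ≥ 7/10

the Island fleet: cooperation gives 32 each period; deviation gives 39 once then 29 forever.
  32/(1−ρ) ≥ 39 + 29ρ/(1−ρ) ⇒ ρ ≥ 7/10.
the North fleet: cooperation gives 39 each period; deviation gives 48 once then 24 forever.
  ρ ≥ 9/24 = 3/8.
Both must hold, so the binding constraint is the Island fleet's: ρ ≥ 7/10.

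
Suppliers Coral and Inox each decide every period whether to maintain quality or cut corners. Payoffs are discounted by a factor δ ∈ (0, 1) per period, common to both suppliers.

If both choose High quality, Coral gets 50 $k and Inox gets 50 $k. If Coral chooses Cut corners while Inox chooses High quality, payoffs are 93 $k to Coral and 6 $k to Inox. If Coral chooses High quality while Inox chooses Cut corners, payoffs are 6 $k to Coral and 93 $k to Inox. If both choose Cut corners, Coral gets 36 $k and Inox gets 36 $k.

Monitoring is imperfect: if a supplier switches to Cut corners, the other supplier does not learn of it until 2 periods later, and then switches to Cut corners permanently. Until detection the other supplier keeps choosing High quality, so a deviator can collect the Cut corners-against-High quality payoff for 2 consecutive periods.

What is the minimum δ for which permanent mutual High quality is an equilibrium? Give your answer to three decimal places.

Deviating for the 2 undetected periods gains 93−50 = 43 per period over cooperation, then loses 50−36 = 14 per period forever once punishment starts.
Gain: 43(1 + δ + … + δ^1); loss: 14·δ^2/(1−δ).
No profitable deviation ⇔ 43(1−δ^2) ≤ 14·δ^2, i.e. δ^2 ≥ 43/(43+14) = 43/57.
Hence δ ≥ (43/57)^(1/2) ≈ 0.869.

0.869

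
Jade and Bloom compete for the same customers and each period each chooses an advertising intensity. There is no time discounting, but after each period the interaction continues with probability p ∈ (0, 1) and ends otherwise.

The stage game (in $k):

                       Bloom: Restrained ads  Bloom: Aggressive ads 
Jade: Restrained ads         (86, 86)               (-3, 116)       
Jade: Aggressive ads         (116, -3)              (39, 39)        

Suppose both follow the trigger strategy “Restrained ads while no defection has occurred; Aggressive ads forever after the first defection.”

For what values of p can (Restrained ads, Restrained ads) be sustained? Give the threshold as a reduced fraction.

30/77

With no time discounting, the continuation probability p plays the role of the discount factor.
Grim-trigger IC: 86/(1−p) ≥ 116 + 39p/(1−p) ⇒ p ≥ (116−86)/(116−39) = 30/77.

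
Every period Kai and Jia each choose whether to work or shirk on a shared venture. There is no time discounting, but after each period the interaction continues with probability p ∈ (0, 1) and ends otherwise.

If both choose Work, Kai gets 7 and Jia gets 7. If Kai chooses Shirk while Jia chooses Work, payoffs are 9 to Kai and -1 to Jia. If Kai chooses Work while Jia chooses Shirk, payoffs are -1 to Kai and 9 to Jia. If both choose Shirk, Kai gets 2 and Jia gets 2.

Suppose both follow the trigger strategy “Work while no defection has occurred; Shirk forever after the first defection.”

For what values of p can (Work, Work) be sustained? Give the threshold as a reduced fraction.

2/7

Expected cooperation value is 7 + p·7 + p²·7 + … = 7/(1−p); deviation gives 9 + p·2/(1−p).
7 ≥ 9(1−p) + 2p ⇒ 7p ≥ 2 ⇒ p ≥ 2/7.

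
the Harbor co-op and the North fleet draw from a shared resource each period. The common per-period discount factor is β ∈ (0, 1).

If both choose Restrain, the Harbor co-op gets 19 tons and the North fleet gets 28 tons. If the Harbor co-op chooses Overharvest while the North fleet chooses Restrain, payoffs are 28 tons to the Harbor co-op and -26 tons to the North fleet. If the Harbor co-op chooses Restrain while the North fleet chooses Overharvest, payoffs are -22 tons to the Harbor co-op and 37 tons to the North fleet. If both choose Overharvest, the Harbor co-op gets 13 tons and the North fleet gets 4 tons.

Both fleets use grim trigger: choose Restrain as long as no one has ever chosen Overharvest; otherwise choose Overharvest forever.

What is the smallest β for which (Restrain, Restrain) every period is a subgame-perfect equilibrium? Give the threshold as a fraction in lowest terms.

the Harbor co-op: cooperation gives 19 each period; deviation gives 28 once then 13 forever.
  19/(1−β) ≥ 28 + 13β/(1−β) ⇒ β ≥ 9/15 = 3/5.
the North fleet: cooperation gives 28 each period; deviation gives 37 once then 4 forever.
  β ≥ 9/33 = 3/11.
Both must hold, so the binding constraint is the Harbor co-op's: β ≥ 3/5.

3/5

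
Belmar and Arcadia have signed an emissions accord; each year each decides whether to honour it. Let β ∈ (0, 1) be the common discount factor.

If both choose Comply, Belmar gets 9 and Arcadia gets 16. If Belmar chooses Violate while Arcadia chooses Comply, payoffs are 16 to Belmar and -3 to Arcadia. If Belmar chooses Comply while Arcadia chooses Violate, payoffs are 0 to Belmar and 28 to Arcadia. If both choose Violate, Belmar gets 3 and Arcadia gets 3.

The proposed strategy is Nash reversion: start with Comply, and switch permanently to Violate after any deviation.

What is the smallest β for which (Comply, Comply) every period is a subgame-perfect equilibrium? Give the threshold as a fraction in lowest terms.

7/13

Belmar: cooperation gives 9 each period; deviation gives 16 once then 3 forever.
  9/(1−β) ≥ 16 + 3β/(1−β) ⇒ β ≥ 7/13.
Arcadia: cooperation gives 16 each period; deviation gives 28 once then 3 forever.
  β ≥ 12/25.
Both must hold, so the binding constraint is Belmar's: β ≥ 7/13.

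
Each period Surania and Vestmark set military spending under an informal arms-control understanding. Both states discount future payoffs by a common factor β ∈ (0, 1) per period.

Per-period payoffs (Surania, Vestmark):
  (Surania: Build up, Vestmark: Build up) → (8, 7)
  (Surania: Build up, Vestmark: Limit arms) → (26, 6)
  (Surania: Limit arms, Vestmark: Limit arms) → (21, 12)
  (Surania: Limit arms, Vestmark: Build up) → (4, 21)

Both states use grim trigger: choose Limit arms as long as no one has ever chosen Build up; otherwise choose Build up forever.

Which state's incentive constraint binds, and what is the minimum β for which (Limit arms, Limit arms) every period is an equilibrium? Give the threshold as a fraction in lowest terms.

Vestmark; β ≥ 9/14

Surania's threshold: (26−21)/(26−8) = 5/18.
Vestmark's threshold: (21−12)/(21−7) = 9/14.
5/18 < 9/14, so Vestmark binds and β* = 9/14.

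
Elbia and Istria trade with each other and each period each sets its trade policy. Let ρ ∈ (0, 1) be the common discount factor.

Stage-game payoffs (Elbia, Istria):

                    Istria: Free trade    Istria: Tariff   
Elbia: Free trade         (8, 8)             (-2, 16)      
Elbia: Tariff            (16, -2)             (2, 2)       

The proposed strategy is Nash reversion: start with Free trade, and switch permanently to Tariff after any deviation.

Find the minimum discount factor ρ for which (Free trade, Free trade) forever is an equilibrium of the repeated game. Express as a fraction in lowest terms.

4/7

One-period gain from deviating is 16 − 8 = 8. The loss is 8 − 2 = 6 in every subsequent period, with present value 6·ρ/(1−ρ).
Deviation is unprofitable when 6·ρ/(1−ρ) ≥ 8, i.e. ρ/(1−ρ) ≥ 4/3.
Equivalently ρ ≥ 8/(8+6) = 4/7.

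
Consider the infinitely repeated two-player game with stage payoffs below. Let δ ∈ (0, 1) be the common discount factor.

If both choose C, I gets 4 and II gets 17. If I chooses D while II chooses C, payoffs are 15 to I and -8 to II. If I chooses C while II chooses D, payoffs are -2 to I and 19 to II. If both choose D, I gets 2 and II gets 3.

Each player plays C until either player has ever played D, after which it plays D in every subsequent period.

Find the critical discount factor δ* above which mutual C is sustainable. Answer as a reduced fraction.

11/13

For I: deviation gain 15−4 = 11, per-period punishment loss 4−2 = 2. IC gives δ ≥ 11/13.
For II: gain 2, loss 14 per period, so δ ≥ 2/16 = 1/8.
The tighter constraint is I's, so cooperation needs δ ≥ 11/13.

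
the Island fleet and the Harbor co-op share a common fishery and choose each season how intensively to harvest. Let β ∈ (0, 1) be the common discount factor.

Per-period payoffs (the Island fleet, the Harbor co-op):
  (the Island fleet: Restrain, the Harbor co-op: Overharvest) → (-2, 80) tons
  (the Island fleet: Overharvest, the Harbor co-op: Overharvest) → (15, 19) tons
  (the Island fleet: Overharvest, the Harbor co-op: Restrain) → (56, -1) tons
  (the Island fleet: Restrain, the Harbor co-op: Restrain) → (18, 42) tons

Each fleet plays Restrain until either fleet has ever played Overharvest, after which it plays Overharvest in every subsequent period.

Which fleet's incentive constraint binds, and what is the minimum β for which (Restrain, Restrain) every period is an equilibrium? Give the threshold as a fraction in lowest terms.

the Island fleet; β ≥ 38/41

the Island fleet: cooperation gives 18 each period; deviation gives 56 once then 15 forever.
  18/(1−β) ≥ 56 + 15β/(1−β) ⇒ β ≥ 38/41.
the Harbor co-op: cooperation gives 42 each period; deviation gives 80 once then 19 forever.
  β ≥ 38/61.
Both must hold, so the binding constraint is the Island fleet's: β ≥ 38/41.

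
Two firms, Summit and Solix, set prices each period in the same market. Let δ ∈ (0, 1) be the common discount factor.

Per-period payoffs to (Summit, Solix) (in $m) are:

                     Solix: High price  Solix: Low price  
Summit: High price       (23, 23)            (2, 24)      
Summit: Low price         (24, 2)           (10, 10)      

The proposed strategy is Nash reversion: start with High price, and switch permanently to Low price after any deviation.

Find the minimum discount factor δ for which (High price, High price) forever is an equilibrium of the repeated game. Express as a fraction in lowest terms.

Under grim trigger the critical discount factor is (T−C)/(T−P) with T = 24, C = 23, P = 10.
δ* = (24−23)/(24−10) = 1/14.

1/14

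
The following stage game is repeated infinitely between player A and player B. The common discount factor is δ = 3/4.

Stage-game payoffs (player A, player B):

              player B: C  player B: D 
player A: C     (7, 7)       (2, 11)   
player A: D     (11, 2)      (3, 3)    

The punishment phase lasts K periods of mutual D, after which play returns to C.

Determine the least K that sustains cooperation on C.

No profitable deviation requires (7−3)(δ+…+δ^K) ≥ 11−7, i.e. δ+…+δ^K ≥ 1 ≈ 1.0000.
With δ = 3/4, the partial sums are K=1: 0.7500, K=2: 1.3125.
K = 2 is the first length at which the sum reaches 1.0000.

2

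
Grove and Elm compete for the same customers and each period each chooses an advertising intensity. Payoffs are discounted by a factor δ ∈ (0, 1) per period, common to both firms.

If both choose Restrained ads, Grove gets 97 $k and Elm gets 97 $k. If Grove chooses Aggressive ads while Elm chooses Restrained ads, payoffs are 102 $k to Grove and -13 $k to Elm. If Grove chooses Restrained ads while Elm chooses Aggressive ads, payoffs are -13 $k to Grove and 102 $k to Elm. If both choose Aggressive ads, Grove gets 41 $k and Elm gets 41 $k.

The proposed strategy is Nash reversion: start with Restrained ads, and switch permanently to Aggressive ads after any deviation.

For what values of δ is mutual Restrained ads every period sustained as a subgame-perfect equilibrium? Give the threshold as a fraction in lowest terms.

One-period gain from deviating is 102 − 97 = 5. The loss is 97 − 41 = 56 in every subsequent period, with present value 56·δ/(1−δ).
Deviation is unprofitable when 56·δ/(1−δ) ≥ 5, i.e. δ/(1−δ) ≥ 5/56.
Equivalently δ ≥ 5/(5+56) = 5/61.

5/61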